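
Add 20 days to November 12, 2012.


December 2, 2012

Start: November 12, 2012
Add 20 days
November 12 → December 1: 30 - 12 + 1 = 19 days (20 - 19 = 1 left)
December 1 + 1 = December 2, 2012


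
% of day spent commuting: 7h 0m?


Time: 420 minutes
Day: 1440 minutes
Percentage = (420/1440) × 100 ≈ 29.2%

29.2%


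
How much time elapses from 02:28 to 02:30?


0h 2m

End time in minutes: 2×60 + 30 = 150
Start time in minutes: 2×60 + 28 = 148
Difference = 150 - 148 = 2 minutes
= 0 hours 2 minutes


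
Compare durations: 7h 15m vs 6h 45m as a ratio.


29:27 (1.07)

Duration 1: 435 minutes
Duration 2: 405 minutes
Ratio = 435:405
GCD = 15
Simplified = 29:27
As a decimal: 29/27 ≈ 1.07


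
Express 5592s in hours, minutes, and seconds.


1h 33m 12s

Hours: 5592 ÷ 3600 = 1 remainder 1992
Minutes: 1992 ÷ 60 = 33 remainder 12
Seconds: 12


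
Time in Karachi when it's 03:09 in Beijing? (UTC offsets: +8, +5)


Time difference = UTC+5 - UTC+8 = -3 hours
New hour = (3 -3) mod 24
= 0 mod 24 = 0
Minutes unchanged → 00:09

00:09


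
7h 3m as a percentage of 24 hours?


0.2938 (29.38%)

Total minutes: 7×60 + 3 = 423
Day = 24×60 = 1440 minutes
Fraction = 423/1440 ≈ 0.2938
As a percentage: 423/1440 × 100 ≈ 29.38%


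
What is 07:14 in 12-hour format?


Hour: 7
7 < 12 → AM

7:14 AM


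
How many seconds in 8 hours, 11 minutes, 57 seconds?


Hours: 8 × 3600 = 28800
Minutes: 11 × 60 = 660
Seconds: 57
Total = 28800 + 660 + 57 = 29517

29517 seconds


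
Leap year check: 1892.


Rules: divisible by 4 AND (not by 100 OR by 400)
1892 ÷ 4 = 473 exactly → divisible by 4
1892 ÷ 100 = 18 remainder 92 → not divisible by 100
Divisible by 4 but not by 100 → leap year

Yes


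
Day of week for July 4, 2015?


Saturday

Zeller's congruence:
q=4, m=7, k=15, j=20
h = (4 + ⌊13×8/5⌋ + 15 + ⌊15/4⌋ + ⌊20/4⌋ - 2×20) mod 7
= (4 + 20 + 15 + 3 + 5 - 40) mod 7
= 7 mod 7 = 0
h=0 → Saturday


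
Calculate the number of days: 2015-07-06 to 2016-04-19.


288 days

From July 6, 2015 to April 19, 2016
Rest of July 2015: 31 - 6 = 25
Full months: August 31, September 30, October 31, November 30, December 31, January 31, February 2016 29, March 31
Days into April 2016: 19
Total = 25 + 31 + 30 + 31 + 30 + 31 + 31 + 29 + 31 + 19 = 288 days


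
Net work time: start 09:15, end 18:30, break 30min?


8h 45m (525 minutes)

Total time = (18×60+30) - (9×60+15)
= 1110 - 555 = 555 min
Minus break: 555 - 30 = 525 min
= 8h 45m


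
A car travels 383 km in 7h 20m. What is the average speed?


Distance: 383 km
Time: 7h 20m = 440 min = 440/60 = 22/3 hours
Speed = 383 ÷ (22/3) = 383 × 3 / 22 = 1149/22 ≈ 52.2 km/h

52.2 km/h


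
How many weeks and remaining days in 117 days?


Weeks: 117 ÷ 7 = 16 remainder 5

16 weeks 5 days


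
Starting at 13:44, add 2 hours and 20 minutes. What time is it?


Start: 824 minutes from midnight
Add: 140 minutes
Total: 964 minutes
Hours: 964 ÷ 60 = 16 remainder 4

16:04


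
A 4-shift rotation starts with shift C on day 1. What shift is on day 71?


Shifts: A, B, C, D
Start: C (index 2)
Day 71: (2 + 71 - 1) mod 4
= 72 mod 4
= 0
Index 0 → shift A

Shift A


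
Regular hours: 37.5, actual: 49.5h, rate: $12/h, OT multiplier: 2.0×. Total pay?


$738.00

Regular: 37.5h × $12 = $450.00
Overtime: 49.5 - 37.5 = 12.0h
OT pay: 12.0h × $12 × 2.0 = $288.00
Total = $450.00 + $288.00 = $738.00


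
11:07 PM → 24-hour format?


23:07

Input: 11:07 PM
PM: 11 + 12 = 23


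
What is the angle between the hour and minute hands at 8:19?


135.5°

Hour hand = 8×30 + 19×0.5 = 249.5°
Minute hand = 19×6 = 114°
Difference = |249.5 - 114| = 135.5°


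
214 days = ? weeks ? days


Weeks: 214 ÷ 7 = 30 remainder 4

30 weeks 4 days


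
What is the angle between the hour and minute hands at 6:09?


130.5°

Hour hand = 6×30 + 9×0.5 = 184.5°
Minute hand = 9×6 = 54°
Difference = |184.5 - 54| = 130.5°


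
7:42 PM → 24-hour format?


Input: 7:42 PM
PM: 7 + 12 = 19

19:42


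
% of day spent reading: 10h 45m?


44.8%

Time: 645 minutes
Day: 1440 minutes
Percentage = (645/1440) × 100 ≈ 44.8%


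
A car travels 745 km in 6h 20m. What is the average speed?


Distance: 745 km
Time: 6h 20m = 380 min = 380/60 = 19/3 hours
Speed = 745 ÷ (19/3) = 745 × 3 / 19 = 2235/19 ≈ 117.6 km/h

117.6 km/h


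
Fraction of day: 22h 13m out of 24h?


0.9257 (92.57%)

Total minutes: 22×60 + 13 = 1333
Day = 24×60 = 1440 minutes
Fraction = 1333/1440 ≈ 0.9257
As a percentage: 1333/1440 × 100 ≈ 92.57%


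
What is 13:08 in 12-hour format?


1:08 PM

Hour: 13
13 - 12 = 1 → PM


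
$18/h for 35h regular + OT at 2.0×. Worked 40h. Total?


Regular: 35h × $18 = $630.00
Overtime: 40 - 35 = 5h
OT pay: 5h × $18 × 2.0 = $180.00
Total = $630.00 + $180.00 = $810.00

$810.00


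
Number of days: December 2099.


31 days

Month: December (month 12)
December has 31 days


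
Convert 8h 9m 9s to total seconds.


29349 seconds

Hours: 8 × 3600 = 28800
Minutes: 9 × 60 = 540
Seconds: 9
Total = 28800 + 540 + 9 = 29349


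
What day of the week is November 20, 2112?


Zeller's congruence:
q=20, m=11, k=12, j=21
h = (20 + ⌊13×12/5⌋ + 12 + ⌊12/4⌋ + ⌊21/4⌋ - 2×21) mod 7
= (20 + 31 + 12 + 3 + 5 - 42) mod 7
= 29 mod 7 = 1
h=1 → Sunday

Sunday


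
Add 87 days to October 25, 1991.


January 20, 1992

Start: October 25, 1991
Add 87 days
October 25 → November 1: 31 - 25 + 1 = 7 days (87 - 7 = 80 left)
November 1 → December 1: 30 - 1 + 1 = 30 days (80 - 30 = 50 left)
December 1 → January 1: 31 - 1 + 1 = 31 days (50 - 31 = 19 left)
January 1 + 19 = January 20, 1992


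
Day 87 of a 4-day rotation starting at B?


Shifts: A, B, C, D
Start: B (index 1)
Day 87: (1 + 87 - 1) mod 4
= 87 mod 4
= 3
Index 3 → shift D

Shift D


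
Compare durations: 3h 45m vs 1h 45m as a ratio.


Duration 1: 225 minutes
Duration 2: 105 minutes
Ratio = 225:105
GCD = 15
Simplified = 15:7
As a decimal: 15/7 ≈ 2.14

15:7 (2.14)


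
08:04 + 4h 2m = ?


12:06

Start: 484 minutes from midnight
Add: 242 minutes
Total: 726 minutes
Hours: 726 ÷ 60 = 12 remainder 6


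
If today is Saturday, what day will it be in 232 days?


Sunday

Start: Saturday (index 5)
(5 + 232) mod 7
= 237 mod 7
= 6
Index 6 → Sunday


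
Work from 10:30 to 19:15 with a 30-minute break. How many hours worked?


Total time = (19×60+15) - (10×60+30)
= 1155 - 630 = 525 min
Minus break: 525 - 30 = 495 min
= 8h 15m

8h 15m (495 minutes)


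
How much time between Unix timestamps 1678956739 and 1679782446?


Difference = 1679782446 - 1678956739 = 825707 seconds
In hours: 825707 / 3600 ≈ 229.4
In days: 825707 / 86400 ≈ 9.56

825707 seconds (229.4 hours / 9.56 days)


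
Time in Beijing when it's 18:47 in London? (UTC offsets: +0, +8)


02:47 (next day)

Time difference = UTC+8 - UTC+0 = +8 hours
New hour = (18 + 8) mod 24
= 26 mod 24 = 2
Minutes unchanged → 02:47; 26 ≥ 24 → next day


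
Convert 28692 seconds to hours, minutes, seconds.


Hours: 28692 ÷ 3600 = 7 remainder 3492
Minutes: 3492 ÷ 60 = 58 remainder 12
Seconds: 12

7h 58m 12s


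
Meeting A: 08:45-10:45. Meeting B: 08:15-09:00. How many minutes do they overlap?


15 minutes

Meeting A: 525-645 (in minutes from midnight)
Meeting B: 495-540
Overlap start = max(525, 495) = 525
Overlap end = min(645, 540) = 540
Overlap = max(0, 540 - 525) = 15 min


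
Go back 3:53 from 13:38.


09:45

Start: 818 minutes from midnight
Subtract: 233 minutes
Remaining: 818 - 233 = 585
Hours: 9, Minutes: 45


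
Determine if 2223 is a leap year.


No

Rules: divisible by 4 AND (not by 100 OR by 400)
2223 ÷ 4 = 555 remainder 3 → not divisible by 4
Not divisible by 4 → not a leap year


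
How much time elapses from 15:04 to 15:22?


End time in minutes: 15×60 + 22 = 922
Start time in minutes: 15×60 + 4 = 904
Difference = 922 - 904 = 18 minutes
= 0 hours 18 minutes

0h 18m


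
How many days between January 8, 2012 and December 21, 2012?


348 days

From January 8, 2012 to December 21, 2012
Rest of January 2012: 31 - 8 = 23
Full months: February 2012 29, March 31, April 30, May 31, June 30, July 31, August 31, September 30, October 31, November 30
Days into December 2012: 21
Total = 23 + 29 + 31 + 30 + 31 + 30 + 31 + 31 + 30 + 31 + 30 + 21 = 348 days


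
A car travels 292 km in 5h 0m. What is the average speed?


Distance: 292 km
Time: 5 hours
Speed = 292 / 5 = 58.4 km/h

58.4 km/h


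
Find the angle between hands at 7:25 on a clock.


72.5°

Hour hand = 7×30 + 25×0.5 = 222.5°
Minute hand = 25×6 = 150°
Difference = |222.5 - 150| = 72.5°


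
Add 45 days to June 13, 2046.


Start: June 13, 2046
Add 45 days
June 13 → July 1: 30 - 13 + 1 = 18 days (45 - 18 = 27 left)
July 1 + 27 = July 28, 2046

July 28, 2046


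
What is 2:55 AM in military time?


Input: 2:55 AM
AM hour stays: 2

02:55


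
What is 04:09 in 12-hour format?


4:09 AM

Hour: 4
4 < 12 → AM


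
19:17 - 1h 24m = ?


Start: 1157 minutes from midnight
Subtract: 84 minutes
Remaining: 1157 - 84 = 1073
Hours: 17, Minutes: 53

17:53


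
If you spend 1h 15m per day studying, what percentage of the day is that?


Time: 75 minutes
Day: 1440 minutes
Percentage = (75/1440) × 100 ≈ 5.2%

5.2%


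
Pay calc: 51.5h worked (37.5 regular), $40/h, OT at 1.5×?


Regular: 37.5h × $40 = $1500.00
Overtime: 51.5 - 37.5 = 14.0h
OT pay: 14.0h × $40 × 1.5 = $840.00
Total = $1500.00 + $840.00 = $2340.00

$2340.00


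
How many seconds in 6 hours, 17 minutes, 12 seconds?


Hours: 6 × 3600 = 21600
Minutes: 17 × 60 = 1020
Seconds: 12
Total = 21600 + 1020 + 12 = 22632

22632 seconds


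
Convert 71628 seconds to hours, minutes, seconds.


Hours: 71628 ÷ 3600 = 19 remainder 3228
Minutes: 3228 ÷ 60 = 53 remainder 48
Seconds: 48

19h 53m 48s


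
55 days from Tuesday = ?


Start: Tuesday (index 1)
(1 + 55) mod 7
= 56 mod 7
= 0
Index 0 → Monday

Monday


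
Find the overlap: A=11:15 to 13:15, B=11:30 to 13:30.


Meeting A: 675-795 (in minutes from midnight)
Meeting B: 690-810
Overlap start = max(675, 690) = 690
Overlap end = min(795, 810) = 795
Overlap = max(0, 795 - 690) = 105 min

105 minutes


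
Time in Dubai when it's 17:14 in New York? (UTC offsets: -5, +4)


02:14 (next day)

Time difference = UTC+4 - UTC-5 = +9 hours
New hour = (17 + 9) mod 24
= 26 mod 24 = 2
Minutes unchanged → 02:14; 26 ≥ 24 → next day


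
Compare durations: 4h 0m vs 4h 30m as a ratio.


Duration 1: 240 minutes
Duration 2: 270 minutes
Ratio = 240:270
GCD = 30
Simplified = 8:9
As a decimal: 8/9 ≈ 0.89

8:9 (0.89)


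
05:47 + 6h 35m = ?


Start: 347 minutes from midnight
Add: 395 minutes
Total: 742 minutes
Hours: 742 ÷ 60 = 12 remainder 22

12:22


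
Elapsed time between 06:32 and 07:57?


1h 25m

End time in minutes: 7×60 + 57 = 477
Start time in minutes: 6×60 + 32 = 392
Difference = 477 - 392 = 85 minutes
= 1 hours 25 minutes


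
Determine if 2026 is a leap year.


No

Rules: divisible by 4 AND (not by 100 OR by 400)
2026 ÷ 4 = 506 remainder 2 → not divisible by 4
Not divisible by 4 → not a leap year


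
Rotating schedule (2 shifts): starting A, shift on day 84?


Shift B

Shifts: A, B
Start: A (index 0)
Day 84: (0 + 84 - 1) mod 2
= 83 mod 2
= 1
Index 1 → shift B


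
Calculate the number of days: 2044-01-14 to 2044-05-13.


120 days

From January 14, 2044 to May 13, 2044
Rest of January 2044: 31 - 14 = 17
Full months: February 2044 29, March 31, April 30
Days into May 2044: 13
Total = 17 + 29 + 31 + 30 + 13 = 120 days


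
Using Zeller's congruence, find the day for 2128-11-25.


Thursday

Zeller's congruence:
q=25, m=11, k=28, j=21
h = (25 + ⌊13×12/5⌋ + 28 + ⌊28/4⌋ + ⌊21/4⌋ - 2×21) mod 7
= (25 + 31 + 28 + 7 + 5 - 42) mod 7
= 54 mod 7 = 5
h=5 → Thursday


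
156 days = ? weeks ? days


Weeks: 156 ÷ 7 = 22 remainder 2

22 weeks 2 days


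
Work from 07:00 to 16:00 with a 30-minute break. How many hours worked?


8h 30m (510 minutes)

Total time = (16×60+0) - (7×60+0)
= 960 - 420 = 540 min
Minus break: 540 - 30 = 510 min
= 8h 30m


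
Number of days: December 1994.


31 days

Month: December (month 12)
December has 31 days


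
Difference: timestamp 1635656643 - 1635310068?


Difference = 1635656643 - 1635310068 = 346575 seconds
In hours: 346575 / 3600 ≈ 96.3
In days: 346575 / 86400 ≈ 4.01

346575 seconds (96.3 hours / 4.01 days)


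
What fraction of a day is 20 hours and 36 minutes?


Total minutes: 20×60 + 36 = 1236
Day = 24×60 = 1440 minutes
Fraction = 1236/1440 ≈ 0.8583
As a percentage: 1236/1440 × 100 ≈ 85.83%

0.8583 (85.83%)


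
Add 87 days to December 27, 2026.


Start: December 27, 2026
Add 87 days
December 27 → January 1: 31 - 27 + 1 = 5 days (87 - 5 = 82 left)
January 1 → February 1: 31 - 1 + 1 = 31 days (82 - 31 = 51 left)
February 1 → March 1: 28 - 1 + 1 = 28 days (51 - 28 = 23 left)
March 1 + 23 = March 24, 2027

March 24, 2027


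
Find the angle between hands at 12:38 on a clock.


Hour hand (12 ≡ 0 on the dial): 0×30 + 38×0.5 = 19.0°
Minute hand = 38×6 = 228°
Difference = |19.0 - 228| = 209.0°
Since > 180°: 360 - 209.0 = 151.0°

151.0°


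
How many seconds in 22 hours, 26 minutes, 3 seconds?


Hours: 22 × 3600 = 79200
Minutes: 26 × 60 = 1560
Seconds: 3
Total = 79200 + 1560 + 3 = 80763

80763 seconds


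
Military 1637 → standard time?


4:37 PM

Hour: 16
16 - 12 = 4 → PM


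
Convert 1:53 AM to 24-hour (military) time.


01:53

Input: 1:53 AM
AM hour stays: 1


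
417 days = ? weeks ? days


Weeks: 417 ÷ 7 = 59 remainder 4

59 weeks 4 days


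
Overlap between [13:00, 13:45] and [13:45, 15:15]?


Meeting A: 780-825 (in minutes from midnight)
Meeting B: 825-915
Overlap start = max(780, 825) = 825
Overlap end = min(825, 915) = 825
Overlap = max(0, 825 - 825) = 0 min

0 minutes


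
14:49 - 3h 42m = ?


11:07

Start: 889 minutes from midnight
Subtract: 222 minutes
Remaining: 889 - 222 = 667
Hours: 11, Minutes: 7


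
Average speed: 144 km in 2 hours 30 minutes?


57.6 km/h

Distance: 144 km
Time: 2h 30m = 150 min = 150/60 = 5/2 hours
Speed = 144 ÷ (5/2) = 144 × 2 / 5 = 288/5 = 57.6 km/h


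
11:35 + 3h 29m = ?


15:04

Start: 695 minutes from midnight
Add: 209 minutes
Total: 904 minutes
Hours: 904 ÷ 60 = 15 remainder 4


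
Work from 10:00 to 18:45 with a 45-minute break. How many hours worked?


8h 0m (480 minutes)

Total time = (18×60+45) - (10×60+0)
= 1125 - 600 = 525 min
Minus break: 525 - 45 = 480 min
= 8h 0m


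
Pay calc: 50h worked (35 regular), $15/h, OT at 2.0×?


$975.00

Regular: 35h × $15 = $525.00
Overtime: 50 - 35 = 15h
OT pay: 15h × $15 × 2.0 = $450.00
Total = $525.00 + $450.00 = $975.00


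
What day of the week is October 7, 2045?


Zeller's congruence:
q=7, m=10, k=45, j=20
h = (7 + ⌊13×11/5⌋ + 45 + ⌊45/4⌋ + ⌊20/4⌋ - 2×20) mod 7
= (7 + 28 + 45 + 11 + 5 - 40) mod 7
= 56 mod 7 = 0
h=0 → Saturday

Saturday


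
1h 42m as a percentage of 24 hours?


Total minutes: 1×60 + 42 = 102
Day = 24×60 = 1440 minutes
Fraction = 102/1440 ≈ 0.0708
As a percentage: 102/1440 × 100 ≈ 7.08%

0.0708 (7.08%)


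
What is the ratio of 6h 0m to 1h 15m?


24:5 (4.80)

Duration 1: 360 minutes
Duration 2: 75 minutes
Ratio = 360:75
GCD = 15
Simplified = 24:5
As a decimal: 24/5 = 4.80


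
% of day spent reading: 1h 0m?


4.2%

Time: 60 minutes
Day: 1440 minutes
Percentage = (60/1440) × 100 ≈ 4.2%


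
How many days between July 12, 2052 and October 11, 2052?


From July 12, 2052 to October 11, 2052
Rest of July 2052: 31 - 12 = 19
Full months: August 31, September 30
Days into October 2052: 11
Total = 19 + 31 + 30 + 11 = 91 days

91 days


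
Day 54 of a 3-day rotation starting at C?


Shift B

Shifts: A, B, C
Start: C (index 2)
Day 54: (2 + 54 - 1) mod 3
= 55 mod 3
= 1
Index 1 → shift B


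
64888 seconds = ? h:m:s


18h 1m 28s

Hours: 64888 ÷ 3600 = 18 remainder 88
Minutes: 88 ÷ 60 = 1 remainder 28
Seconds: 28


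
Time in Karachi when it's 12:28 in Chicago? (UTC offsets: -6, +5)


Time difference = UTC+5 - UTC-6 = +11 hours
New hour = (12 + 11) mod 24
= 23 mod 24 = 23
Minutes unchanged → 23:28

23:28


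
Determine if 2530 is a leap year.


Rules: divisible by 4 AND (not by 100 OR by 400)
2530 ÷ 4 = 632 remainder 2 → not divisible by 4
Not divisible by 4 → not a leap year

No


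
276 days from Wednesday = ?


Start: Wednesday (index 2)
(2 + 276) mod 7
= 278 mod 7
= 5
Index 5 → Saturday

Saturday


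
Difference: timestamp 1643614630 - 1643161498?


Difference = 1643614630 - 1643161498 = 453132 seconds
In hours: 453132 / 3600 ≈ 125.9
In days: 453132 / 86400 ≈ 5.24

453132 seconds (125.9 hours / 5.24 days)


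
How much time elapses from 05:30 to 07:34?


End time in minutes: 7×60 + 34 = 454
Start time in minutes: 5×60 + 30 = 330
Difference = 454 - 330 = 124 minutes
= 2 hours 4 minutes

2h 4m


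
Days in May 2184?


31 days

Month: May (month 5)
May has 31 days


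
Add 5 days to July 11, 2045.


Start: July 11, 2045
Add 5 days
July 11 + 5 = July 16, 2045

July 16, 2045


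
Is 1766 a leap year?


Rules: divisible by 4 AND (not by 100 OR by 400)
1766 ÷ 4 = 441 remainder 2 → not divisible by 4
Not divisible by 4 → not a leap year

No


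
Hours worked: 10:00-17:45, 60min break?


6h 45m (405 minutes)

Total time = (17×60+45) - (10×60+0)
= 1065 - 600 = 465 min
Minus break: 465 - 60 = 405 min
= 6h 45m


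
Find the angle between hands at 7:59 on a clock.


Hour hand = 7×30 + 59×0.5 = 239.5°
Minute hand = 59×6 = 354°
Difference = |239.5 - 354| = 114.5°

114.5°


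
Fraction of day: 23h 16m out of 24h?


0.9694 (96.94%)

Total minutes: 23×60 + 16 = 1396
Day = 24×60 = 1440 minutes
Fraction = 1396/1440 ≈ 0.9694
As a percentage: 1396/1440 × 100 ≈ 96.94%


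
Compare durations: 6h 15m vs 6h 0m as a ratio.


25:24 (1.04)

Duration 1: 375 minutes
Duration 2: 360 minutes
Ratio = 375:360
GCD = 15
Simplified = 25:24
As a decimal: 25/24 ≈ 1.04


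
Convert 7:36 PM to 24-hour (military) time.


19:36

Input: 7:36 PM
PM: 7 + 12 = 19


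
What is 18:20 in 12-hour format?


6:20 PM

Hour: 18
18 - 12 = 6 → PM


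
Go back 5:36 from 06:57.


Start: 417 minutes from midnight
Subtract: 336 minutes
Remaining: 417 - 336 = 81
Hours: 1, Minutes: 21

01:21


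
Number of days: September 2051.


30 days

Month: September (month 9)
September has 30 days


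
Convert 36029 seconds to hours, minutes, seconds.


Hours: 36029 ÷ 3600 = 10 remainder 29
Minutes: 29 ÷ 60 = 0 remainder 29
Seconds: 29

10h 0m 29s


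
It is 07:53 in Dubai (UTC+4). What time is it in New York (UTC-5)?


Time difference = UTC-5 - UTC+4 = -9 hours
New hour = (7 -9) mod 24
= -2 mod 24 = 22
Minutes unchanged → 22:53; -2 < 0 → previous day

22:53 (previous day)


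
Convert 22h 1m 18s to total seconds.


Hours: 22 × 3600 = 79200
Minutes: 1 × 60 = 60
Seconds: 18
Total = 79200 + 60 + 18 = 79278

79278 seconds


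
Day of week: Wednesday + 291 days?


Start: Wednesday (index 2)
(2 + 291) mod 7
= 293 mod 7
= 6
Index 6 → Sunday

Sunday


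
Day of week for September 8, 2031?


Monday

Zeller's congruence:
q=8, m=9, k=31, j=20
h = (8 + ⌊13×10/5⌋ + 31 + ⌊31/4⌋ + ⌊20/4⌋ - 2×20) mod 7
= (8 + 26 + 31 + 7 + 5 - 40) mod 7
= 37 mod 7 = 2
h=2 → Monday


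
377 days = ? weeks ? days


Weeks: 377 ÷ 7 = 53 remainder 6

53 weeks 6 days


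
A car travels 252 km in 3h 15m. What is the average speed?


Distance: 252 km
Time: 3h 15m = 195 min = 195/60 = 13/4 hours
Speed = 252 ÷ (13/4) = 252 × 4 / 13 = 1008/13 ≈ 77.5 km/h

77.5 km/h


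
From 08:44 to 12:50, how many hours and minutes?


End time in minutes: 12×60 + 50 = 770
Start time in minutes: 8×60 + 44 = 524
Difference = 770 - 524 = 246 minutes
= 4 hours 6 minutes

4h 6m


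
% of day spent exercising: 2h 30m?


Time: 150 minutes
Day: 1440 minutes
Percentage = (150/1440) × 100 ≈ 10.4%

10.4%


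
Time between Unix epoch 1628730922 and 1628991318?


Difference = 1628991318 - 1628730922 = 260396 seconds
In hours: 260396 / 3600 ≈ 72.3
In days: 260396 / 86400 ≈ 3.01

260396 seconds (72.3 hours / 3.01 days)


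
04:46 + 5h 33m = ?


10:19

Start: 286 minutes from midnight
Add: 333 minutes
Total: 619 minutes
Hours: 619 ÷ 60 = 10 remainder 19


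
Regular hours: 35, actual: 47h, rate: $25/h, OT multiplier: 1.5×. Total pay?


$1325.00

Regular: 35h × $25 = $875.00
Overtime: 47 - 35 = 12h
OT pay: 12h × $25 × 1.5 = $450.00
Total = $875.00 + $450.00 = $1325.00


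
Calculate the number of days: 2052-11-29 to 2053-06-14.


197 days

From November 29, 2052 to June 14, 2053
Rest of November 2052: 30 - 29 = 1
Full months: December 31, January 31, February 2053 28, March 31, April 30, May 31
Days into June 2053: 14
Total = 1 + 31 + 31 + 28 + 31 + 30 + 31 + 14 = 197 days


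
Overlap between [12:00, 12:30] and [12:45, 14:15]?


Meeting A: 720-750 (in minutes from midnight)
Meeting B: 765-855
Overlap start = max(720, 765) = 765
Overlap end = min(750, 855) = 750
Overlap = max(0, 750 - 765) = 0 min

0 minutes


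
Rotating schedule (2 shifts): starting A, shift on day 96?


Shift B

Shifts: A, B
Start: A (index 0)
Day 96: (0 + 96 - 1) mod 2
= 95 mod 2
= 1
Index 1 → shift B


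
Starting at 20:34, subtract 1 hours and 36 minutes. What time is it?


Start: 1234 minutes from midnight
Subtract: 96 minutes
Remaining: 1234 - 96 = 1138
Hours: 18, Minutes: 58

18:58


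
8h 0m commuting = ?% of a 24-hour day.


Time: 480 minutes
Day: 1440 minutes
Percentage = (480/1440) × 100 ≈ 33.3%

33.3%


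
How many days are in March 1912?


Month: March (month 3)
March has 31 days

31 days


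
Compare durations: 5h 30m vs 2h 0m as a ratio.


11:4 (2.75)

Duration 1: 330 minutes
Duration 2: 120 minutes
Ratio = 330:120
GCD = 30
Simplified = 11:4
As a decimal: 11/4 = 2.75


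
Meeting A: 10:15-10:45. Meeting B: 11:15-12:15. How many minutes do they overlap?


Meeting A: 615-645 (in minutes from midnight)
Meeting B: 675-735
Overlap start = max(615, 675) = 675
Overlap end = min(645, 735) = 645
Overlap = max(0, 645 - 675) = 0 min

0 minutes


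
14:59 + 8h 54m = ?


Start: 899 minutes from midnight
Add: 534 minutes
Total: 1433 minutes
Hours: 1433 ÷ 60 = 23 remainder 53

23:53


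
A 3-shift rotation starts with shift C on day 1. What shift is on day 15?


Shift B

Shifts: A, B, C
Start: C (index 2)
Day 15: (2 + 15 - 1) mod 3
= 16 mod 3
= 1
Index 1 → shift B


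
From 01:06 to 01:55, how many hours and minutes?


End time in minutes: 1×60 + 55 = 115
Start time in minutes: 1×60 + 6 = 66
Difference = 115 - 66 = 49 minutes
= 0 hours 49 minutes

0h 49m


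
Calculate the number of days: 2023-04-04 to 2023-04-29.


From April 4, 2023 to April 29, 2023
Same month: 29 - 4 = 25 days

25 days


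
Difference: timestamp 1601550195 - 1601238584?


311611 seconds (86.6 hours / 3.61 days)

Difference = 1601550195 - 1601238584 = 311611 seconds
In hours: 311611 / 3600 ≈ 86.6
In days: 311611 / 86400 ≈ 3.61


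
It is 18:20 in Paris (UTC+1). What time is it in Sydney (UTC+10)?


Time difference = UTC+10 - UTC+1 = +9 hours
New hour = (18 + 9) mod 24
= 27 mod 24 = 3
Minutes unchanged → 03:20; 27 ≥ 24 → next day

03:20 (next day)


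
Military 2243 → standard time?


10:43 PM

Hour: 22
22 - 12 = 10 → PM


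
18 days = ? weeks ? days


Weeks: 18 ÷ 7 = 2 remainder 4

2 weeks 4 days


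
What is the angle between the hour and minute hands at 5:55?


Hour hand = 5×30 + 55×0.5 = 177.5°
Minute hand = 55×6 = 330°
Difference = |177.5 - 330| = 152.5°

152.5°


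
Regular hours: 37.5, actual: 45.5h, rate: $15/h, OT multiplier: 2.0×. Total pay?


$802.50

Regular: 37.5h × $15 = $562.50
Overtime: 45.5 - 37.5 = 8.0h
OT pay: 8.0h × $15 × 2.0 = $240.00
Total = $562.50 + $240.00 = $802.50


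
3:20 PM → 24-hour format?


15:20

Input: 3:20 PM
PM: 3 + 12 = 15


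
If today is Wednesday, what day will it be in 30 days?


Start: Wednesday (index 2)
(2 + 30) mod 7
= 32 mod 7
= 4
Index 4 → Friday

Friday


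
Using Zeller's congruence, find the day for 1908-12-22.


Tuesday

Zeller's congruence:
q=22, m=12, k=8, j=19
h = (22 + ⌊13×13/5⌋ + 8 + ⌊8/4⌋ + ⌊19/4⌋ - 2×19) mod 7
= (22 + 33 + 8 + 2 + 4 - 38) mod 7
= 31 mod 7 = 3
h=3 → Tuesday


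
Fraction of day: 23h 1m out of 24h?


0.9590 (95.90%)

Total minutes: 23×60 + 1 = 1381
Day = 24×60 = 1440 minutes
Fraction = 1381/1440 ≈ 0.9590
As a percentage: 1381/1440 × 100 ≈ 95.90%


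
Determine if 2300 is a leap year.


No

Rules: divisible by 4 AND (not by 100 OR by 400)
2300 ÷ 4 = 575 exactly → divisible by 4
2300 ÷ 100 = 23 exactly → divisible by 100
2300 ÷ 400 = 5 remainder 300 → not divisible by 400
Divisible by 100 but not by 400 → not a leap year


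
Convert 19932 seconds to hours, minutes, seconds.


5h 32m 12s

Hours: 19932 ÷ 3600 = 5 remainder 1932
Minutes: 1932 ÷ 60 = 32 remainder 12
Seconds: 12


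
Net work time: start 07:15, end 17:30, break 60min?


9h 15m (555 minutes)

Total time = (17×60+30) - (7×60+15)
= 1050 - 435 = 615 min
Minus break: 615 - 60 = 555 min
= 9h 15m


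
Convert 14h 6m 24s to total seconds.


50784 seconds

Hours: 14 × 3600 = 50400
Minutes: 6 × 60 = 360
Seconds: 24
Total = 50400 + 360 + 24 = 50784


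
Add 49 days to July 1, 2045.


Start: July 1, 2045
Add 49 days
July 1 → August 1: 31 - 1 + 1 = 31 days (49 - 31 = 18 left)
August 1 + 18 = August 19, 2045

August 19, 2045


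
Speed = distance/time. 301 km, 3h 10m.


95.1 km/h

Distance: 301 km
Time: 3h 10m = 190 min = 190/60 = 19/6 hours
Speed = 301 ÷ (19/6) = 301 × 6 / 19 = 1806/19 ≈ 95.1 km/h


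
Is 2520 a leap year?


Yes

Rules: divisible by 4 AND (not by 100 OR by 400)
2520 ÷ 4 = 630 exactly → divisible by 4
2520 ÷ 100 = 25 remainder 20 → not divisible by 100
Divisible by 4 but not by 100 → leap year


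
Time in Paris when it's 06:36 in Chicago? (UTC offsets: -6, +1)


Time difference = UTC+1 - UTC-6 = +7 hours
New hour = (6 + 7) mod 24
= 13 mod 24 = 13
Minutes unchanged → 13:36

13:36


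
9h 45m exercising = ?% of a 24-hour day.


40.6%

Time: 585 minutes
Day: 1440 minutes
Percentage = (585/1440) × 100 ≈ 40.6%


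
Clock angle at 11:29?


170.5°

Hour hand = 11×30 + 29×0.5 = 344.5°
Minute hand = 29×6 = 174°
Difference = |344.5 - 174| = 170.5°


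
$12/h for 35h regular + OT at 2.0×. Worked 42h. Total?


$588.00

Regular: 35h × $12 = $420.00
Overtime: 42 - 35 = 7h
OT pay: 7h × $12 × 2.0 = $168.00
Total = $420.00 + $168.00 = $588.00


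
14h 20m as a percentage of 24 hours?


Total minutes: 14×60 + 20 = 860
Day = 24×60 = 1440 minutes
Fraction = 860/1440 ≈ 0.5972
As a percentage: 860/1440 × 100 ≈ 59.72%

0.5972 (59.72%)


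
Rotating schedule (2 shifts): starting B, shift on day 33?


Shifts: A, B
Start: B (index 1)
Day 33: (1 + 33 - 1) mod 2
= 33 mod 2
= 1
Index 1 → shift B

Shift B


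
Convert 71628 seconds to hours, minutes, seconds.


Hours: 71628 ÷ 3600 = 19 remainder 3228
Minutes: 3228 ÷ 60 = 53 remainder 48
Seconds: 48

19h 53m 48s


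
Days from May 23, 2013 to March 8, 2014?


289 days

From May 23, 2013 to March 8, 2014
Rest of May 2013: 31 - 23 = 8
Full months: June 30, July 31, August 31, September 30, October 31, November 30, December 31, January 31, February 2014 28
Days into March 2014: 8
Total = 8 + 30 + 31 + 31 + 30 + 31 + 30 + 31 + 31 + 28 + 8 = 289 days


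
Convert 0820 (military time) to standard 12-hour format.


8:20 AM

Hour: 8
8 < 12 → AM


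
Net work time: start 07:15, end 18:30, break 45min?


10h 30m (630 minutes)

Total time = (18×60+30) - (7×60+15)
= 1110 - 435 = 675 min
Minus break: 675 - 45 = 630 min
= 10h 30m


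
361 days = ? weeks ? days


Weeks: 361 ÷ 7 = 51 remainder 4

51 weeks 4 days


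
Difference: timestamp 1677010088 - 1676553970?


456118 seconds (126.7 hours / 5.28 days)

Difference = 1677010088 - 1676553970 = 456118 seconds
In hours: 456118 / 3600 ≈ 126.7
In days: 456118 / 86400 ≈ 5.28


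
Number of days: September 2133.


Month: September (month 9)
September has 30 days

30 days


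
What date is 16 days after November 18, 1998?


Start: November 18, 1998
Add 16 days
November 18 → December 1: 30 - 18 + 1 = 13 days (16 - 13 = 3 left)
December 1 + 3 = December 4, 1998

December 4, 1998


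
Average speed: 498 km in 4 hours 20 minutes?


114.9 km/h

Distance: 498 km
Time: 4h 20m = 260 min = 260/60 = 13/3 hours
Speed = 498 ÷ (13/3) = 498 × 3 / 13 = 1494/13 ≈ 114.9 km/h


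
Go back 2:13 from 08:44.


06:31

Start: 524 minutes from midnight
Subtract: 133 minutes
Remaining: 524 - 133 = 391
Hours: 6, Minutes: 31


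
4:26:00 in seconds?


Hours: 4 × 3600 = 14400
Minutes: 26 × 60 = 1560
Seconds: 0
Total = 14400 + 1560 + 0 = 15960

15960 seconds


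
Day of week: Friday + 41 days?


Thursday

Start: Friday (index 4)
(4 + 41) mod 7
= 45 mod 7
= 3
Index 3 → Thursday


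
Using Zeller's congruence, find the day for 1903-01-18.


Zeller's congruence:
q=18, m=13, k=2, j=19
h = (18 + ⌊13×14/5⌋ + 2 + ⌊2/4⌋ + ⌊19/4⌋ - 2×19) mod 7
= (18 + 36 + 2 + 0 + 4 - 38) mod 7
= 22 mod 7 = 1
h=1 → Sunday

Sunday


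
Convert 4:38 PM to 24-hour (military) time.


Input: 4:38 PM
PM: 4 + 12 = 16

16:38


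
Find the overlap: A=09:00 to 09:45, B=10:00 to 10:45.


Meeting A: 540-585 (in minutes from midnight)
Meeting B: 600-645
Overlap start = max(540, 600) = 600
Overlap end = min(585, 645) = 585
Overlap = max(0, 585 - 600) = 0 min

0 minutes


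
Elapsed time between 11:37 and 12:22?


End time in minutes: 12×60 + 22 = 742
Start time in minutes: 11×60 + 37 = 697
Difference = 742 - 697 = 45 minutes
= 0 hours 45 minutes

0h 45m


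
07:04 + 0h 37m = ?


07:41

Start: 424 minutes from midnight
Add: 37 minutes
Total: 461 minutes
Hours: 461 ÷ 60 = 7 remainder 41


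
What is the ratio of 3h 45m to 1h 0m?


Duration 1: 225 minutes
Duration 2: 60 minutes
Ratio = 225:60
GCD = 15
Simplified = 15:4
As a decimal: 15/4 = 3.75

15:4 (3.75)


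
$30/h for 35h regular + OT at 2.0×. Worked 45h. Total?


$1650.00

Regular: 35h × $30 = $1050.00
Overtime: 45 - 35 = 10h
OT pay: 10h × $30 × 2.0 = $600.00
Total = $1050.00 + $600.00 = $1650.00


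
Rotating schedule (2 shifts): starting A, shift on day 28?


Shift B

Shifts: A, B
Start: A (index 0)
Day 28: (0 + 28 - 1) mod 2
= 27 mod 2
= 1
Index 1 → shift B


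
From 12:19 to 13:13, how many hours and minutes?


End time in minutes: 13×60 + 13 = 793
Start time in minutes: 12×60 + 19 = 739
Difference = 793 - 739 = 54 minutes
= 0 hours 54 minutes

0h 54m


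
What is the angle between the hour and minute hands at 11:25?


167.5°

Hour hand = 11×30 + 25×0.5 = 342.5°
Minute hand = 25×6 = 150°
Difference = |342.5 - 150| = 192.5°
Since > 180°: 360 - 192.5 = 167.5°


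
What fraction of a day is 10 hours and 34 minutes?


Total minutes: 10×60 + 34 = 634
Day = 24×60 = 1440 minutes
Fraction = 634/1440 ≈ 0.4403
As a percentage: 634/1440 × 100 ≈ 44.03%

0.4403 (44.03%)


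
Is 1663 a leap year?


Rules: divisible by 4 AND (not by 100 OR by 400)
1663 ÷ 4 = 415 remainder 3 → not divisible by 4
Not divisible by 4 → not a leap year

No


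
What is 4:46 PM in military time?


Input: 4:46 PM
PM: 4 + 12 = 16

16:46


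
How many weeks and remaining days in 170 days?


Weeks: 170 ÷ 7 = 24 remainder 2

24 weeks 2 days


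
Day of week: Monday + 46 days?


Start: Monday (index 0)
(0 + 46) mod 7
= 46 mod 7
= 4
Index 4 → Friday

Friday


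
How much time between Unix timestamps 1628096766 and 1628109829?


13063 seconds (3.6 hours / 0.15 days)

Difference = 1628109829 - 1628096766 = 13063 seconds
In hours: 13063 / 3600 ≈ 3.6
In days: 13063 / 86400 ≈ 0.15


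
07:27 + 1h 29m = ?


08:56

Start: 447 minutes from midnight
Add: 89 minutes
Total: 536 minutes
Hours: 536 ÷ 60 = 8 remainder 56


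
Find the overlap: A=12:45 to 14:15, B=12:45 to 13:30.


45 minutes

Meeting A: 765-855 (in minutes from midnight)
Meeting B: 765-810
Overlap start = max(765, 765) = 765
Overlap end = min(855, 810) = 810
Overlap = max(0, 810 - 765) = 45 min


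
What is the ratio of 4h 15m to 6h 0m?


17:24 (0.71)

Duration 1: 255 minutes
Duration 2: 360 minutes
Ratio = 255:360
GCD = 15
Simplified = 17:24
As a decimal: 17/24 ≈ 0.71


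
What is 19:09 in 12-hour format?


7:09 PM

Hour: 19
19 - 12 = 7 → PM


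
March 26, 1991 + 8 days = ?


Start: March 26, 1991
Add 8 days
March 26 → April 1: 31 - 26 + 1 = 6 days (8 - 6 = 2 left)
April 1 + 2 = April 3, 1991

April 3, 1991


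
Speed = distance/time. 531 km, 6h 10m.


Distance: 531 km
Time: 6h 10m = 370 min = 370/60 = 37/6 hours
Speed = 531 ÷ (37/6) = 531 × 6 / 37 = 3186/37 ≈ 86.1 km/h

86.1 km/h


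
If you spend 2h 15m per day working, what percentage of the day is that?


9.4%

Time: 135 minutes
Day: 1440 minutes
Percentage = (135/1440) × 100 ≈ 9.4%


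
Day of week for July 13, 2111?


Zeller's congruence:
q=13, m=7, k=11, j=21
h = (13 + ⌊13×8/5⌋ + 11 + ⌊11/4⌋ + ⌊21/4⌋ - 2×21) mod 7
= (13 + 20 + 11 + 2 + 5 - 42) mod 7
= 9 mod 7 = 2
h=2 → Monday

Monday


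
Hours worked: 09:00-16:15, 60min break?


6h 15m (375 minutes)

Total time = (16×60+15) - (9×60+0)
= 975 - 540 = 435 min
Minus break: 435 - 60 = 375 min
= 6h 15m


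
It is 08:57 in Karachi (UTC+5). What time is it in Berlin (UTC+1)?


04:57

Time difference = UTC+1 - UTC+5 = -4 hours
New hour = (8 -4) mod 24
= 4 mod 24 = 4
Minutes unchanged → 04:57


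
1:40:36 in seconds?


6036 seconds

Hours: 1 × 3600 = 3600
Minutes: 40 × 60 = 2400
Seconds: 36
Total = 3600 + 2400 + 36 = 6036


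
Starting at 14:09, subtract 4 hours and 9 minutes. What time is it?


10:00

Start: 849 minutes from midnight
Subtract: 249 minutes
Remaining: 849 - 249 = 600
Hours: 10, Minutes: 0


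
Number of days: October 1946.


31 days

Month: October (month 10)
October has 31 days


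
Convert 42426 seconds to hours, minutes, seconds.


Hours: 42426 ÷ 3600 = 11 remainder 2826
Minutes: 2826 ÷ 60 = 47 remainder 6
Seconds: 6

11h 47m 6s


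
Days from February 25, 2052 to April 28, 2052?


63 days

From February 25, 2052 to April 28, 2052
Rest of February 2052: 29 - 25 = 4
Full months: March 31
Days into April 2052: 28
Total = 4 + 31 + 28 = 63 days


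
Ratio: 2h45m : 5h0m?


Duration 1: 165 minutes
Duration 2: 300 minutes
Ratio = 165:300
GCD = 15
Simplified = 11:20
As a decimal: 11/20 = 0.55

11:20 (0.55)


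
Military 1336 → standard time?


Hour: 13
13 - 12 = 1 → PM

1:36 PM


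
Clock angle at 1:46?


Hour hand = 1×30 + 46×0.5 = 53.0°
Minute hand = 46×6 = 276°
Difference = |53.0 - 276| = 223.0°
Since > 180°: 360 - 223.0 = 137.0°

137.0°


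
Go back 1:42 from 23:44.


Start: 1424 minutes from midnight
Subtract: 102 minutes
Remaining: 1424 - 102 = 1322
Hours: 22, Minutes: 2

22:02


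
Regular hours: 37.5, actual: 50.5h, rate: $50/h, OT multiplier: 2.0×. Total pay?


$3175.00

Regular: 37.5h × $50 = $1875.00
Overtime: 50.5 - 37.5 = 13.0h
OT pay: 13.0h × $50 × 2.0 = $1300.00
Total = $1875.00 + $1300.00 = $3175.00


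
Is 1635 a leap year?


No

Rules: divisible by 4 AND (not by 100 OR by 400)
1635 ÷ 4 = 408 remainder 3 → not divisible by 4
Not divisible by 4 → not a leap year


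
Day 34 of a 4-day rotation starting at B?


Shifts: A, B, C, D
Start: B (index 1)
Day 34: (1 + 34 - 1) mod 4
= 34 mod 4
= 2
Index 2 → shift C

Shift C


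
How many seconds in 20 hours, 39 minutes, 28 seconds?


74368 seconds

Hours: 20 × 3600 = 72000
Minutes: 39 × 60 = 2340
Seconds: 28
Total = 72000 + 2340 + 28 = 74368


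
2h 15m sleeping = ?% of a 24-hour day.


Time: 135 minutes
Day: 1440 minutes
Percentage = (135/1440) × 100 ≈ 9.4%

9.4%


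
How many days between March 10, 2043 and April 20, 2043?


From March 10, 2043 to April 20, 2043
Rest of March 2043: 31 - 10 = 21
Days into April 2043: 20
Total = 21 + 20 = 41 days

41 days


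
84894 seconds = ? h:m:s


Hours: 84894 ÷ 3600 = 23 remainder 2094
Minutes: 2094 ÷ 60 = 34 remainder 54
Seconds: 54

23h 34m 54s


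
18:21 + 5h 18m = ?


Start: 1101 minutes from midnight
Add: 318 minutes
Total: 1419 minutes
Hours: 1419 ÷ 60 = 23 remainder 39

23:39


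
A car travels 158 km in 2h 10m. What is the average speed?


72.9 km/h

Distance: 158 km
Time: 2h 10m = 130 min = 130/60 = 13/6 hours
Speed = 158 ÷ (13/6) = 158 × 6 / 13 = 948/13 ≈ 72.9 km/h


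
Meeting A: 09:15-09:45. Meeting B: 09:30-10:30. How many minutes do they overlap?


15 minutes

Meeting A: 555-585 (in minutes from midnight)
Meeting B: 570-630
Overlap start = max(555, 570) = 570
Overlap end = min(585, 630) = 585
Overlap = max(0, 585 - 570) = 15 min


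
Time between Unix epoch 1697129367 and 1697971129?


841762 seconds (233.8 hours / 9.74 days)

Difference = 1697971129 - 1697129367 = 841762 seconds
In hours: 841762 / 3600 ≈ 233.8
In days: 841762 / 86400 ≈ 9.74


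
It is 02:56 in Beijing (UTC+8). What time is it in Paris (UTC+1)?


19:56 (previous day)

Time difference = UTC+1 - UTC+8 = -7 hours
New hour = (2 -7) mod 24
= -5 mod 24 = 19
Minutes unchanged → 19:56; -5 < 0 → previous day


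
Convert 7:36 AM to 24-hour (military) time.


Input: 7:36 AM
AM hour stays: 7

07:36


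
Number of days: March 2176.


31 days

Month: March (month 3)
March has 31 days


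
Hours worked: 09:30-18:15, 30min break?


Total time = (18×60+15) - (9×60+30)
= 1095 - 570 = 525 min
Minus break: 525 - 30 = 495 min
= 8h 15m

8h 15m (495 minutes)


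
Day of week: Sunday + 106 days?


Start: Sunday (index 6)
(6 + 106) mod 7
= 112 mod 7
= 0
Index 0 → Monday

Monday


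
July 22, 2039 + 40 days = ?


August 31, 2039

Start: July 22, 2039
Add 40 days
July 22 → August 1: 31 - 22 + 1 = 10 days (40 - 10 = 30 left)
August 1 + 30 = August 31, 2039


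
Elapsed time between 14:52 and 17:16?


End time in minutes: 17×60 + 16 = 1036
Start time in minutes: 14×60 + 52 = 892
Difference = 1036 - 892 = 144 minutes
= 2 hours 24 minutes

2h 24m


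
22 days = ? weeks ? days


Weeks: 22 ÷ 7 = 3 remainder 1

3 weeks 1 days


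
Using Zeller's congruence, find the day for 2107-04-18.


Zeller's congruence:
q=18, m=4, k=7, j=21
h = (18 + ⌊13×5/5⌋ + 7 + ⌊7/4⌋ + ⌊21/4⌋ - 2×21) mod 7
= (18 + 13 + 7 + 1 + 5 - 42) mod 7
= 2 mod 7 = 2
h=2 → Monday

Monday


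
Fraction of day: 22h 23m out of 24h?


Total minutes: 22×60 + 23 = 1343
Day = 24×60 = 1440 minutes
Fraction = 1343/1440 ≈ 0.9326
As a percentage: 1343/1440 × 100 ≈ 93.26%

0.9326 (93.26%)


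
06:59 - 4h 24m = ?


Start: 419 minutes from midnight
Subtract: 264 minutes
Remaining: 419 - 264 = 155
Hours: 2, Minutes: 35

02:35
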